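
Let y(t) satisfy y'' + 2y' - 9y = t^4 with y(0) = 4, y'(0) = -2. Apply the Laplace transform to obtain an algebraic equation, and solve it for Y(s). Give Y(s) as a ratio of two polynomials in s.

Transform both sides with L{·}.
With L{y''} = s^2 Y - s·y(0) - y'(0) and L{y'} = sY - y(0), with y(0) = 4, y'(0) = -2: the LHS transforms to (s^2 + 2*s - 9)Y - (4*s + 6).
The right side is L{t^4} = 24/s^5.
So (s^2 + 2*s - 9)Y = 24/s^5 + (4*s + 6).
Solve for Y(s) and write it as one ratio of polynomials.

Y(s) = (4*s^6 + 6*s^5 + 24)/(s^7 + 2*s^6 - 9*s^5)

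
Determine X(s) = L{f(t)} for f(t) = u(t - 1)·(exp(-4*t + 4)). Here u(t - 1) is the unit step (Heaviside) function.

X(s) = exp(-s)/(s + 4)

By the second shifting theorem, L{u(t - c)·g(t - c)} = e^(-cs)·G(s) with c = 1 and G(s) = L{g(t)}.
L{e^(-4t)} = 1/(s + 4).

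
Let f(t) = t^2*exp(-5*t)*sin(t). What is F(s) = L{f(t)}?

L{sin(t)} = 1/(s^2 + 1).
Multiplying by e^(-5t) shifts s → s + 5, so L{exp(-5*t)*sin(t)} = 1/((s + 5)^2 + 1).
Then apply L{t^2·g(t)} = (-1)^2 d^2/ds^2[G(s)] with G(s) = 1/((s + 5)^2 + 1):
differentiating 2 times and applying the sign gives 2*(3*s^2 + 30*s + 74)/(s^2 + 10*s + 26)^3.

F(s) = 2*(3*s^2 + 30*s + 74)/(s^2 + 10*s + 26)^3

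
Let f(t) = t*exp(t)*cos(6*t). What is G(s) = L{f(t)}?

G(s) = (s - 7)*(s + 5)/(s^2 - 2*s + 37)^2

L{cos(6t)} = s/(s^2 + 36).
Multiplying by e^(t) shifts s → s - 1, so L{exp(t)*cos(6*t)} = (s - 1)/((s - 1)^2 + 36).
Then apply L{t·g(t)} = -d/ds[H(s)] with H(s) = (s - 1)/((s - 1)^2 + 36):
differentiating 1 time and applying the sign gives (s - 7)*(s + 5)/(s^2 - 2*s + 37)^2.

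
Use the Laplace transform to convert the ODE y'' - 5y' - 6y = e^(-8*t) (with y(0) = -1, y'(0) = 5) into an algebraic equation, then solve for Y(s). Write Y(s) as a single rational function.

Y(s) = (-s^2 + 2*s + 81)/(s^3 + 3*s^2 - 46*s - 48)

Apply the Laplace transform to the equation.
Using L{y''} = s^2 Y - s·y(0) - y'(0) and L{y'} = sY - y(0), with y(0) = -1, y'(0) = 5, the left side becomes (s^2 - 5*s - 6)Y - (-s + 10).
The right side is L{e^(-8*t)} = 1/(s + 8).
So (s^2 - 5*s - 6)Y = 1/(s + 8) + (-s + 10).
Divide through and combine into a single rational function.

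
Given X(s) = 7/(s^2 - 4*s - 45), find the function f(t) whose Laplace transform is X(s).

Rewrite the denominator: s^2 - 4*s - 45 = (s - 2)^2 - 49.
The form in (s - 2) signals a first-shifting-theorem factor e^(2t).
Since L{sinh(7t)} = 7/(s^2 - 49), the inverse is e^(2*t)*sinh(7*t).

f(t) = exp(2*t)*sinh(7*t)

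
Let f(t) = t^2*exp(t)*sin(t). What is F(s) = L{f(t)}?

F(s) = 2*(3*s^2 - 6*s + 2)/(s^2 - 2*s + 2)^3

L{sin(t)} = 1/(s^2 + 1).
Multiplying by e^(t) shifts s → s - 1, so L{exp(t)*sin(t)} = 1/((s - 1)^2 + 1).
Then apply L{t^2·g(t)} = (-1)^2 d^2/ds^2[G(s)] with G(s) = 1/((s - 1)^2 + 1):
differentiating 2 times and applying the sign gives 2*(3*s^2 - 6*s + 2)/(s^2 - 2*s + 2)^3.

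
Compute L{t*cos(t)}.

L{cos(t)} = s/(s^2 + 1).
Then apply L{t·g(t)} = -d/ds[H(s)] with H(s) = s/(s^2 + 1):
differentiating 1 time and applying the sign gives (s - 1)*(s + 1)/(s^2 + 1)^2.

(s - 1)*(s + 1)/(s^2 + 1)^2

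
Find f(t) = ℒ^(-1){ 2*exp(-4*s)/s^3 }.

The factor e^(-4s) signals a time shift by c = 4 (second shifting theorem).
L{t^2} = 2!/s^3 = 2/s^3, so L^-1{2/s^3} = t^2.
Hence the inverse is u(t - 4) times that function evaluated at t - 4.

f(t) = Heaviside(t - 4)*((t - 4)^2)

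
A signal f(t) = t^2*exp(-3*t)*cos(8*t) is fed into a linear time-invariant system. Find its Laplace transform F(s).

L{cos(8t)} = s/(s^2 + 64).
Multiplying by e^(-3t) shifts s → s + 3, so L{exp(-3*t)*cos(8*t)} = (s + 3)/((s + 3)^2 + 64).
Then apply L{t^2·g(t)} = (-1)^2 d^2/ds^2[G(s)] with G(s) = (s + 3)/((s + 3)^2 + 64):
differentiating 2 times and applying the sign gives 2*(s + 3)*(s^2 + 6*s - 183)/(s^2 + 6*s + 73)^3.

F(s) = 2*(s + 3)*(s^2 + 6*s - 183)/(s^2 + 6*s + 73)^3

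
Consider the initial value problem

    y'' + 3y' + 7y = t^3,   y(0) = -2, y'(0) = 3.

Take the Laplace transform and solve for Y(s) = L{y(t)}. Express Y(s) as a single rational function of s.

Laplace-transform each side.
The derivative rules (L{y''} = s^2 Y - s·y(0) - y'(0) and L{y'} = sY - y(0), with y(0) = -2, y'(0) = 3) turn the left side into (s^2 + 3*s + 7)Y - (-2*s - 3).
The right side is L{t^3} = 6/s^4.
So (s^2 + 3*s + 7)Y = 6/s^4 + (-2*s - 3).
Divide through and combine into a single rational function.

Y(s) = (-2*s^5 - 3*s^4 + 6)/(s^6 + 3*s^5 + 7*s^4)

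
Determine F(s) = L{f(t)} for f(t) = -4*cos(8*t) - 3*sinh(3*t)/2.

F(s) = -4*s/(s^2 + 64) - 9/(2*(s^2 - 9))

Apply the Laplace transform termwise.
(-4)·[L{cos(8t)} = s/(s^2 + 64)]; (-3/2)·[L{sinh(3t)} = 3/(s^2 - 9)].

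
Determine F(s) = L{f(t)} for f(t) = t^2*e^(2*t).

L{e^(2t)} = 1/(s - 2).
Then apply L{t^2·g(t)} = (-1)^2 d^2/ds^2[G(s)] with G(s) = 1/(s - 2):
differentiating 2 times and applying the sign gives 2/(s - 2)^3.

F(s) = 2/(s - 2)^3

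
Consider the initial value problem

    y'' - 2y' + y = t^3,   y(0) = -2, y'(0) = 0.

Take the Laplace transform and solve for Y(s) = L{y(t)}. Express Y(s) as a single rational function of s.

Y(s) = (-2*s^5 + 4*s^4 + 6)/(s^6 - 2*s^5 + s^4)

Transform both sides with L{·}.
With L{y''} = s^2 Y - s·y(0) - y'(0) and L{y'} = sY - y(0), with y(0) = -2, y'(0) = 0: the LHS transforms to (s^2 - 2*s + 1)Y - (-2*s + 4).
The right side is L{t^3} = 6/s^4.
So (s^2 - 2*s + 1)Y = 6/s^4 + (-2*s + 4).
Divide through and combine into a single rational function.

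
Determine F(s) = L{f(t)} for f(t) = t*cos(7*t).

L{cos(7t)} = s/(s^2 + 49).
Then apply L{t·g(t)} = -d/ds[G(s)] with G(s) = s/(s^2 + 49):
differentiating 1 time and applying the sign gives (s - 7)*(s + 7)/(s^2 + 49)^2.

F(s) = (s - 7)*(s + 7)/(s^2 + 49)^2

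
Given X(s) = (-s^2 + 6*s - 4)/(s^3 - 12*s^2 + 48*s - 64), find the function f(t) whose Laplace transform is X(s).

Factor the denominator: s^3 - 12*s^2 + 48*s - 64 = (s - 4)^3.
Partial fraction decomposition gives [-1/(s - 4)] + [-2/(s - 4)^2] + [4/(s - 4)^3].
Invert each term: -1/(s - 4) ↔ -e^(4t); -2/(s - 4)^2 ↔ -2t·e^(4t); 4/(s - 4)^3 ↔ (2)t^2·e^(4t).

f(t) = 2*t^2*exp(4*t) - 2*t*exp(4*t) - exp(4*t)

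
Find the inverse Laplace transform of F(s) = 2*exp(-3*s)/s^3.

The factor e^(-3s) signals a time shift by c = 3 (second shifting theorem).
L{t^2} = 2!/s^3 = 2/s^3, so L^-1{2/s^3} = t^2.
Hence the inverse is u(t - 3) times that function evaluated at t - 3.

Heaviside(t - 3)*((t - 3)^2)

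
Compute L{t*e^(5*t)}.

(s - 5)^(-2)

L{e^(5t)} = 1/(s - 5).
Then apply L{t·g(t)} = -d/ds[H(s)] with H(s) = 1/(s - 5):
differentiating 1 time and applying the sign gives (s - 5)^(-2).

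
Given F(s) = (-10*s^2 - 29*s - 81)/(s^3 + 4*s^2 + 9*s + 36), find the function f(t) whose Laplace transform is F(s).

f(t) = -3*sin(3*t) - 5*cos(3*t) - 5*exp(-4*t)

Factor the denominator: s^3 + 4*s^2 + 9*s + 36 = (s + 4)*(s^2 + 9).
Partial fraction decomposition gives [-5/(s + 4)] + [-5*s/(s^2 + 9)] + [-9/(s^2 + 9)].
Invert each term: -5/(s + 4) ↔ -5e^(-4t); -5·s/(s^2 + 9) ↔ -5cos(3t); -3·3/(s^2 + 9) ↔ -3sin(3t).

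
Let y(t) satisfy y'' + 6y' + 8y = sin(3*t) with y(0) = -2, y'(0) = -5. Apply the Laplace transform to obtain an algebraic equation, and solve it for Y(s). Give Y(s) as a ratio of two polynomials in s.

Apply the Laplace transform to the equation.
The derivative rules (L{y''} = s^2 Y - s·y(0) - y'(0) and L{y'} = sY - y(0), with y(0) = -2, y'(0) = -5) turn the left side into (s^2 + 6*s + 8)Y - (-2*s - 17).
The right side is L{sin(3*t)} = 3/(s^2 + 9).
So (s^2 + 6*s + 8)Y = 3/(s^2 + 9) + (-2*s - 17).
Solve for Y(s) and write it as one ratio of polynomials.

Y(s) = (-2*s^3 - 17*s^2 - 18*s - 150)/(s^4 + 6*s^3 + 17*s^2 + 54*s + 72)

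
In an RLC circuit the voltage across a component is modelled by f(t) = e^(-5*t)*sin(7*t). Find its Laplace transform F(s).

F(s) = 7/((s + 5)^2 + 49)

L{sin(7t)} = 7/(s^2 + 49).
By the first shifting theorem, multiplying by e^(-5t) replaces s with s + 5.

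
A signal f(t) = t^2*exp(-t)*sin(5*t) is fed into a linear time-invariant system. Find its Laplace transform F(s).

L{sin(5t)} = 5/(s^2 + 25).
Multiplying by e^(-t) shifts s → s + 1, so L{exp(-t)*sin(5*t)} = 5/((s + 1)^2 + 25).
Then apply L{t^2·g(t)} = (-1)^2 d^2/ds^2[G(s)] with G(s) = 5/((s + 1)^2 + 25):
differentiating 2 times and applying the sign gives 10*(3*s^2 + 6*s - 22)/(s^2 + 2*s + 26)^3.

F(s) = 10*(3*s^2 + 6*s - 22)/(s^2 + 2*s + 26)^3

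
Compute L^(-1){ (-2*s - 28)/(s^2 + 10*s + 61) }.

Complete the square in the denominator: s^2 + 10*s + 61 = (s + 5)^2 + 6^2.
Split the numerator to match: -2*s - 28 = -2·(s + 5) - 3·6.
Invert each term: -2·(s + 5)/((s + 5)^2 + 36) ↔ -2e^(-5t)cos(6t); -3·6/((s + 5)^2 + 36) ↔ -3e^(-5t)sin(6t).

-3*exp(-5*t)*sin(6*t) - 2*exp(-5*t)*cos(6*t)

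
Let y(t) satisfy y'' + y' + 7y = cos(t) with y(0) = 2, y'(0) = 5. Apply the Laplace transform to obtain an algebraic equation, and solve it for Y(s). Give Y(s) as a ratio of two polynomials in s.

Take the Laplace transform of both sides.
Using L{y''} = s^2 Y - s·y(0) - y'(0) and L{y'} = sY - y(0), with y(0) = 2, y'(0) = 5, the left side becomes (s^2 + s + 7)Y - (2*s + 7).
The right side is L{cos(t)} = s/(s^2 + 1).
So (s^2 + s + 7)Y = s/(s^2 + 1) + (2*s + 7).
Isolate Y and clear denominators.

Y(s) = (2*s^3 + 7*s^2 + 3*s + 7)/(s^4 + s^3 + 8*s^2 + s + 7)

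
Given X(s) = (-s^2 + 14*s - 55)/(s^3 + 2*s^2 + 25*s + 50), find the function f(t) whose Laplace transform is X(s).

f(t) = 2*sin(5*t) + 2*cos(5*t) - 3*exp(-2*t)

Factor the denominator: s^3 + 2*s^2 + 25*s + 50 = (s + 2)*(s^2 + 25).
Partial fraction decomposition gives [-3/(s + 2)] + [2*s/(s^2 + 25)] + [10/(s^2 + 25)].
Invert each term: -3/(s + 2) ↔ -3e^(-2t); 2·s/(s^2 + 25) ↔ 2cos(5t); 2·5/(s^2 + 25) ↔ 2sin(5t).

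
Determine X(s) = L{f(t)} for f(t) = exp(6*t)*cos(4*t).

L{cos(4t)} = s/(s^2 + 16).
By the first shifting theorem, multiplying by e^(6t) replaces s with s - 6.

X(s) = (s - 6)/((s - 6)^2 + 16)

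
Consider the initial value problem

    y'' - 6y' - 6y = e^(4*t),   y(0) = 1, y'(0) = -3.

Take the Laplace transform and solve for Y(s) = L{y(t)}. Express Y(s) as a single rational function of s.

Take the Laplace transform of both sides.
The derivative rules (L{y''} = s^2 Y - s·y(0) - y'(0) and L{y'} = sY - y(0), with y(0) = 1, y'(0) = -3) turn the left side into (s^2 - 6*s - 6)Y - (s - 9).
The right side is L{e^(4*t)} = 1/(s - 4).
So (s^2 - 6*s - 6)Y = 1/(s - 4) + (s - 9).
Divide through and combine into a single rational function.

Y(s) = (s^2 - 13*s + 37)/(s^3 - 10*s^2 + 18*s + 24)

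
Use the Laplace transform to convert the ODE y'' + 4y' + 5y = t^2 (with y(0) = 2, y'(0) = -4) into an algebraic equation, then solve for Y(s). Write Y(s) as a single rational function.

Y(s) = (2*s^4 + 4*s^3 + 2)/(s^5 + 4*s^4 + 5*s^3)

Take the Laplace transform of both sides.
Using L{y''} = s^2 Y - s·y(0) - y'(0) and L{y'} = sY - y(0), with y(0) = 2, y'(0) = -4, the left side becomes (s^2 + 4*s + 5)Y - (2*s + 4).
The right side is L{t^2} = 2/s^3.
So (s^2 + 4*s + 5)Y = 2/s^3 + (2*s + 4).
Solve for Y(s) and write it as one ratio of polynomials.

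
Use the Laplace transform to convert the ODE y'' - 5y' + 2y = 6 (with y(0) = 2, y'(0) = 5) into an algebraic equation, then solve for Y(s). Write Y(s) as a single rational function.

Apply the Laplace transform to the equation.
The derivative rules (L{y''} = s^2 Y - s·y(0) - y'(0) and L{y'} = sY - y(0), with y(0) = 2, y'(0) = 5) turn the left side into (s^2 - 5*s + 2)Y - (2*s - 5).
The right side is L{6} = 6/s.
So (s^2 - 5*s + 2)Y = 6/s + (2*s - 5).
Solve for Y(s) and write it as one ratio of polynomials.

Y(s) = (2*s^2 - 5*s + 6)/(s^3 - 5*s^2 + 2*s)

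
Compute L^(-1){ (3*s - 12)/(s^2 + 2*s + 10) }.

Complete the square in the denominator: s^2 + 2*s + 10 = (s + 1)^2 + 3^2.
Split the numerator to match: 3*s - 12 = 3·(s + 1) - 5·3.
Invert each term: 3·(s + 1)/((s + 1)^2 + 9) ↔ 3e^(-t)cos(3t); -5·3/((s + 1)^2 + 9) ↔ -5e^(-t)sin(3t).

-5*exp(-t)*sin(3*t) + 3*exp(-t)*cos(3*t)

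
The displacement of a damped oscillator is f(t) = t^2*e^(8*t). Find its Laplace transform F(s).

F(s) = 2/(s - 8)^3

L{t^2} = 2!/s^3 = 2/s^3.
By the first shifting theorem, multiplying by e^(8t) replaces s with s - 8.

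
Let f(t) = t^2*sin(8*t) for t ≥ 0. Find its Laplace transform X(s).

L{sin(8t)} = 8/(s^2 + 64).
Then apply L{t^2·g(t)} = (-1)^2 d^2/ds^2[G(s)] with G(s) = 8/(s^2 + 64):
differentiating 2 times and applying the sign gives 16*(3*s^2 - 64)/(s^2 + 64)^3.

X(s) = 16*(3*s^2 - 64)/(s^2 + 64)^3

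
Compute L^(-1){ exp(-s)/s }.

Heaviside(t - 1)

The factor e^(-s) signals a time shift by c = 1 (second shifting theorem).
L{1} = 1/s, so L^-1{1/s} = 1.
Hence the inverse is u(t - 1) times that function evaluated at t - 1.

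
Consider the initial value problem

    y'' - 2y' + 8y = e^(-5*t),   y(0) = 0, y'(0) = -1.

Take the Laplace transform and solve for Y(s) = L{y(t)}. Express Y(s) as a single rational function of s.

Y(s) = (-s - 4)/(s^3 + 3*s^2 - 2*s + 40)

Laplace-transform each side.
Using L{y''} = s^2 Y - s·y(0) - y'(0) and L{y'} = sY - y(0), with y(0) = 0, y'(0) = -1, the left side becomes (s^2 - 2*s + 8)Y - (-1).
The right side is L{e^(-5*t)} = 1/(s + 5).
So (s^2 - 2*s + 8)Y = 1/(s + 5) + (-1).
Divide through and combine into a single rational function.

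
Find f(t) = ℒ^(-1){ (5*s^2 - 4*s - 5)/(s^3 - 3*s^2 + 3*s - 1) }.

f(t) = -2*t^2*exp(t) + 6*t*exp(t) + 5*exp(t)

Factor the denominator: s^3 - 3*s^2 + 3*s - 1 = (s - 1)^3.
Partial fraction decomposition gives [5/(s - 1)] + [6/(s - 1)^2] + [-4/(s - 1)^3].
Invert each term: 5/(s - 1) ↔ 5e^(t); 6/(s - 1)^2 ↔ 6t·e^(t); -4/(s - 1)^3 ↔ (-2)t^2·e^(t).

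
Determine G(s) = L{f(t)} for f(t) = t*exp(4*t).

G(s) = (s - 4)^(-2)

L{e^(4t)} = 1/(s - 4).
Then apply L{t·g(t)} = -d/ds[H(s)] with H(s) = 1/(s - 4):
differentiating 1 time and applying the sign gives (s - 4)^(-2).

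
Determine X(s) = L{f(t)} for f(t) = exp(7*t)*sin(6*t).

L{sin(6t)} = 6/(s^2 + 36).
By the first shifting theorem, multiplying by e^(7t) replaces s with s - 7.

X(s) = 6/((s - 7)^2 + 36)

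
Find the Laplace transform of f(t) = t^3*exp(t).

6/(s - 1)^4

L{t^3} = 3!/s^4 = 6/s^4.
By the first shifting theorem, multiplying by e^(t) replaces s with s - 1.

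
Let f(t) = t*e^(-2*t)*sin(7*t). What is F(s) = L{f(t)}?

L{sin(7t)} = 7/(s^2 + 49).
Multiplying by e^(-2t) shifts s → s + 2, so L{e^(-2*t)*sin(7*t)} = 7/((s + 2)^2 + 49).
Then apply L{t·g(t)} = -d/ds[G(s)] with G(s) = 7/((s + 2)^2 + 49):
differentiating 1 time and applying the sign gives 14*(s + 2)/(s^2 + 4*s + 53)^2.

F(s) = 14*(s + 2)/(s^2 + 4*s + 53)^2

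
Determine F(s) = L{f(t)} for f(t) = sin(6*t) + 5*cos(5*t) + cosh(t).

F(s) = 5*s/(s^2 + 25) + s/(s^2 - 1) + 6/(s^2 + 36)

The transform is linear, so treat each term independently.
L{cosh(t)} = s/(s^2 - 1); (5)·[L{cos(5t)} = s/(s^2 + 25)]; L{sin(6t)} = 6/(s^2 + 36).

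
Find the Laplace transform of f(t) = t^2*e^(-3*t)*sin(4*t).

8*(3*s^2 + 18*s + 11)/(s^2 + 6*s + 25)^3

L{sin(4t)} = 4/(s^2 + 16).
Multiplying by e^(-3t) shifts s → s + 3, so L{e^(-3*t)*sin(4*t)} = 4/((s + 3)^2 + 16).
Then apply L{t^2·g(t)} = (-1)^2 d^2/ds^2[G(s)] with G(s) = 4/((s + 3)^2 + 16):
differentiating 2 times and applying the sign gives 8*(3*s^2 + 18*s + 11)/(s^2 + 6*s + 25)^3.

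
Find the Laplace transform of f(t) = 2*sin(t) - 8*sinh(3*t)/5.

2/(s^2 + 1) - 24/(5*(s^2 - 9))

By linearity of the Laplace transform, transform each term separately.
(2)·[L{sin(t)} = 1/(s^2 + 1)]; (-8/5)·[L{sinh(3t)} = 3/(s^2 - 9)].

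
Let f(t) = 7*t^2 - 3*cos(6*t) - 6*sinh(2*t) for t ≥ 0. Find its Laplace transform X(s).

X(s) = -3*s/(s^2 + 36) - 12/(s^2 - 4) + 14/s^3

The transform is linear, so treat each term independently.
(-3)·[L{cos(6t)} = s/(s^2 + 36)]; (-6)·[L{sinh(2t)} = 2/(s^2 - 4)]; (7)·[L{t^2} = 2!/s^3 = 2/s^3].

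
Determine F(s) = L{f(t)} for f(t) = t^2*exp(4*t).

L{e^(4t)} = 1/(s - 4).
Then apply L{t^2·g(t)} = (-1)^2 d^2/ds^2[G(s)] with G(s) = 1/(s - 4):
differentiating 2 times and applying the sign gives 2/(s - 4)^3.

F(s) = 2/(s - 4)^3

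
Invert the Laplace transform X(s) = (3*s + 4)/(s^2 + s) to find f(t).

Factor the denominator: s^2 + s = s*(s + 1).
Partial fraction decomposition gives [-1/(s + 1)] + [4/s].
Invert each term: -1/(s + 1) ↔ -e^(-t); 4/(s - 0) ↔ 4e^(0t).

f(t) = 4 - exp(-t)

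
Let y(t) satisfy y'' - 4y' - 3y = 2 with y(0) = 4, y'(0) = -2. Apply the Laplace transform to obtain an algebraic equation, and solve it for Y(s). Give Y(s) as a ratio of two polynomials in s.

Y(s) = (4*s^2 - 18*s + 2)/(s^3 - 4*s^2 - 3*s)

Transform both sides with L{·}.
Using L{y''} = s^2 Y - s·y(0) - y'(0) and L{y'} = sY - y(0), with y(0) = 4, y'(0) = -2, the left side becomes (s^2 - 4*s - 3)Y - (4*s - 18).
The right side is L{2} = 2/s.
So (s^2 - 4*s - 3)Y = 2/s + (4*s - 18).
Isolate Y and clear denominators.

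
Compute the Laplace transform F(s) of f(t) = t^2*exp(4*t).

F(s) = 2/(s - 4)^3

L{e^(4t)} = 1/(s - 4).
Then apply L{t^2·g(t)} = (-1)^2 d^2/ds^2[G(s)] with G(s) = 1/(s - 4):
differentiating 2 times and applying the sign gives 2/(s - 4)^3.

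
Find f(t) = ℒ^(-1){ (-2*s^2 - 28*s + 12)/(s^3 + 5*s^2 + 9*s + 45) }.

Factor the denominator: s^3 + 5*s^2 + 9*s + 45 = (s + 5)*(s^2 + 9).
Partial fraction decomposition gives [3/(s + 5)] + [-5*s/(s^2 + 9)] + [-3/(s^2 + 9)].
Invert each term: 3/(s + 5) ↔ 3e^(-5t); -5·s/(s^2 + 9) ↔ -5cos(3t); -1·3/(s^2 + 9) ↔ -sin(3t).

f(t) = -sin(3*t) - 5*cos(3*t) + 3*exp(-5*t)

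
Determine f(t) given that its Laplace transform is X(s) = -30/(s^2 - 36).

f(t) = -5*sinh(6*t)

Since L{sinh(6t)} = 6/(s^2 - 36), the inverse is sinh(6*t), scaled by -5.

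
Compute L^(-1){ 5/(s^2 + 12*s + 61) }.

exp(-6*t)*sin(5*t)

Rewrite the denominator: s^2 + 12*s + 61 = (s + 6)^2 + 25.
The form in (s + 6) signals a first-shifting-theorem factor e^(-6t).
Since L{sin(5t)} = 5/(s^2 + 25), the inverse is exp(-6*t)*sin(5*t).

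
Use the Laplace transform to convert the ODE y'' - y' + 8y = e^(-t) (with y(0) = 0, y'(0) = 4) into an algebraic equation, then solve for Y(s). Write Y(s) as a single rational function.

Laplace-transform each side.
The derivative rules (L{y''} = s^2 Y - s·y(0) - y'(0) and L{y'} = sY - y(0), with y(0) = 0, y'(0) = 4) turn the left side into (s^2 - s + 8)Y - (4).
The right side is L{e^(-t)} = 1/(s + 1).
So (s^2 - s + 8)Y = 1/(s + 1) + (4).
Divide through and combine into a single rational function.

Y(s) = (4*s + 5)/(s^3 + 7*s + 8)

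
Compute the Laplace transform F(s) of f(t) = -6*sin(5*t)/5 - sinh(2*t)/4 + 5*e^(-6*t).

The transform is linear, so treat each term independently.
(-1/4)·[L{sinh(2t)} = 2/(s^2 - 4)]; (5)·[L{e^(-6t)} = 1/(s + 6)]; (-6/5)·[L{sin(5t)} = 5/(s^2 + 25)].

F(s) = -6/(s^2 + 25) - 1/(2*(s^2 - 4)) + 5/(s + 6)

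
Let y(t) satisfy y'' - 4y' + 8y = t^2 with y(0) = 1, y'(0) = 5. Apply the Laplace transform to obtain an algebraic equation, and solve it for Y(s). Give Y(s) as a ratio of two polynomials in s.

Y(s) = (s^4 + s^3 + 2)/(s^5 - 4*s^4 + 8*s^3)

Laplace-transform each side.
With L{y''} = s^2 Y - s·y(0) - y'(0) and L{y'} = sY - y(0), with y(0) = 1, y'(0) = 5: the LHS transforms to (s^2 - 4*s + 8)Y - (s + 1).
The right side is L{t^2} = 2/s^3.
So (s^2 - 4*s + 8)Y = 2/s^3 + (s + 1).
Divide through and combine into a single rational function.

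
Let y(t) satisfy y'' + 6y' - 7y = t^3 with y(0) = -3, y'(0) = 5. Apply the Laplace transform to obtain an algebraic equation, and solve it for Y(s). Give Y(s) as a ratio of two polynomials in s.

Transform both sides with L{·}.
The derivative rules (L{y''} = s^2 Y - s·y(0) - y'(0) and L{y'} = sY - y(0), with y(0) = -3, y'(0) = 5) turn the left side into (s^2 + 6*s - 7)Y - (-3*s - 13).
The right side is L{t^3} = 6/s^4.
So (s^2 + 6*s - 7)Y = 6/s^4 + (-3*s - 13).
Isolate Y and clear denominators.

Y(s) = (-3*s^5 - 13*s^4 + 6)/(s^6 + 6*s^5 - 7*s^4)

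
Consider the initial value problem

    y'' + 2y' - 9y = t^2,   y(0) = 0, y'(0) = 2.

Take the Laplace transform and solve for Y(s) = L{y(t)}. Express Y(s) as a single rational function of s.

Y(s) = (2*s^3 + 2)/(s^5 + 2*s^4 - 9*s^3)

Take the Laplace transform of both sides.
The derivative rules (L{y''} = s^2 Y - s·y(0) - y'(0) and L{y'} = sY - y(0), with y(0) = 0, y'(0) = 2) turn the left side into (s^2 + 2*s - 9)Y - (2).
The right side is L{t^2} = 2/s^3.
So (s^2 + 2*s - 9)Y = 2/s^3 + (2).
Divide through and combine into a single rational function.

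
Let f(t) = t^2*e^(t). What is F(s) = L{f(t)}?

F(s) = 2/(s - 1)^3

L{e^(t)} = 1/(s - 1).
Then apply L{t^2·g(t)} = (-1)^2 d^2/ds^2[G(s)] with G(s) = 1/(s - 1):
differentiating 2 times and applying the sign gives 2/(s - 1)^3.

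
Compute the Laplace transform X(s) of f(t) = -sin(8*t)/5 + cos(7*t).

Apply the Laplace transform termwise.
L{cos(7t)} = s/(s^2 + 49); (-1/5)·[L{sin(8t)} = 8/(s^2 + 64)].

X(s) = s/(s^2 + 49) - 8/(5*(s^2 + 64))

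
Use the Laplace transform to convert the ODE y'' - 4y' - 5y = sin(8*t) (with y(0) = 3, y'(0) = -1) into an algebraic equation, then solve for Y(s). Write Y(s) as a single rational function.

Apply the Laplace transform to the equation.
The derivative rules (L{y''} = s^2 Y - s·y(0) - y'(0) and L{y'} = sY - y(0), with y(0) = 3, y'(0) = -1) turn the left side into (s^2 - 4*s - 5)Y - (3*s - 13).
The right side is L{sin(8*t)} = 8/(s^2 + 64).
So (s^2 - 4*s - 5)Y = 8/(s^2 + 64) + (3*s - 13).
Solve for Y(s) and write it as one ratio of polynomials.

Y(s) = (3*s^3 - 13*s^2 + 192*s - 824)/(s^4 - 4*s^3 + 59*s^2 - 256*s - 320)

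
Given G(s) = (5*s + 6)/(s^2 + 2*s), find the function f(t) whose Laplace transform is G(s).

Factor the denominator: s^2 + 2*s = s*(s + 2).
Partial fraction decomposition gives [2/(s + 2)] + [3/s].
Invert each term: 2/(s + 2) ↔ 2e^(-2t); 3/(s - 0) ↔ 3e^(0t).

f(t) = 3 + 2*exp(-2*t)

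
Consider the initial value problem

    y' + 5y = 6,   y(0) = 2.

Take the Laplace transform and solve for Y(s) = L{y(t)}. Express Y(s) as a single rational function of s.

Y(s) = (2*s + 6)/(s^2 + 5*s)

Apply the Laplace transform to the equation.
The derivative rules (L{y'} = sY - y(0) = sY - 2) turn the left side into (s + 5)Y - (2).
The right side is L{6} = 6/s.
So (s + 5)Y = 6/s + (2).
Divide through and combine into a single rational function.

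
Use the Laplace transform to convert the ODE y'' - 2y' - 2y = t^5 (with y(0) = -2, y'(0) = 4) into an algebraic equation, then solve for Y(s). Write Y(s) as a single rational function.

Transform both sides with L{·}.
The derivative rules (L{y''} = s^2 Y - s·y(0) - y'(0) and L{y'} = sY - y(0), with y(0) = -2, y'(0) = 4) turn the left side into (s^2 - 2*s - 2)Y - (-2*s + 8).
The right side is L{t^5} = 120/s^6.
So (s^2 - 2*s - 2)Y = 120/s^6 + (-2*s + 8).
Solve for Y(s) and write it as one ratio of polynomials.

Y(s) = (-2*s^7 + 8*s^6 + 120)/(s^8 - 2*s^7 - 2*s^6)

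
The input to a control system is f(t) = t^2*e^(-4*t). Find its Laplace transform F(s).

L{e^(-4t)} = 1/(s + 4).
Then apply L{t^2·g(t)} = (-1)^2 d^2/ds^2[G(s)] with G(s) = 1/(s + 4):
differentiating 2 times and applying the sign gives 2/(s + 4)^3.

F(s) = 2/(s + 4)^3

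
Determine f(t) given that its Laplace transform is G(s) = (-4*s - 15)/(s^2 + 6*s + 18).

f(t) = -exp(-3*t)*sin(3*t) - 4*exp(-3*t)*cos(3*t)

Complete the square in the denominator: s^2 + 6*s + 18 = (s + 3)^2 + 3^2.
Split the numerator to match: -4*s - 15 = -4·(s + 3) - 1·3.
Invert each term: -4·(s + 3)/((s + 3)^2 + 9) ↔ -4e^(-3t)cos(3t); -1·3/((s + 3)^2 + 9) ↔ -e^(-3t)sin(3t).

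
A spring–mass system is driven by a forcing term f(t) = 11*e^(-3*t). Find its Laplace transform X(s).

L{11} = 11/s.
By the first shifting theorem, multiplying by e^(-3t) replaces s with s + 3.

X(s) = 11/(s + 3)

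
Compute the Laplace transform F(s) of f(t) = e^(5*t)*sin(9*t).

L{sin(9t)} = 9/(s^2 + 81).
By the first shifting theorem, multiplying by e^(5t) replaces s with s - 5.

F(s) = 9/((s - 5)^2 + 81)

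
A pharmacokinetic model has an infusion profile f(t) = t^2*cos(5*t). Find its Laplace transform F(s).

F(s) = 2*s*(s^2 - 75)/(s^2 + 25)^3

L{cos(5t)} = s/(s^2 + 25).
Then apply L{t^2·g(t)} = (-1)^2 d^2/ds^2[G(s)] with G(s) = s/(s^2 + 25):
differentiating 2 times and applying the sign gives 2*s*(s^2 - 75)/(s^2 + 25)^3.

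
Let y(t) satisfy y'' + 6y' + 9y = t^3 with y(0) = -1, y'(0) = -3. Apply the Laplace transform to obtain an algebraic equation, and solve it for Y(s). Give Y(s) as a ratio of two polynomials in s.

Y(s) = (-s^5 - 9*s^4 + 6)/(s^6 + 6*s^5 + 9*s^4)

Transform both sides with L{·}.
The derivative rules (L{y''} = s^2 Y - s·y(0) - y'(0) and L{y'} = sY - y(0), with y(0) = -1, y'(0) = -3) turn the left side into (s^2 + 6*s + 9)Y - (-s - 9).
The right side is L{t^3} = 6/s^4.
So (s^2 + 6*s + 9)Y = 6/s^4 + (-s - 9).
Isolate Y and clear denominators.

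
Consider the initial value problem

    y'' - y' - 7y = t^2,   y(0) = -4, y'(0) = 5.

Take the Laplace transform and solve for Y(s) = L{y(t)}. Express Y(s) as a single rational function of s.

Take the Laplace transform of both sides.
The derivative rules (L{y''} = s^2 Y - s·y(0) - y'(0) and L{y'} = sY - y(0), with y(0) = -4, y'(0) = 5) turn the left side into (s^2 - s - 7)Y - (-4*s + 9).
The right side is L{t^2} = 2/s^3.
So (s^2 - s - 7)Y = 2/s^3 + (-4*s + 9).
Isolate Y and clear denominators.

Y(s) = (-4*s^4 + 9*s^3 + 2)/(s^5 - s^4 - 7*s^3)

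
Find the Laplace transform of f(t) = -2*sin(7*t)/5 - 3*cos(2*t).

Apply the Laplace transform termwise.
(-2/5)·[L{sin(7t)} = 7/(s^2 + 49)]; (-3)·[L{cos(2t)} = s/(s^2 + 4)].

-3*s/(s^2 + 4) - 14/(5*(s^2 + 49))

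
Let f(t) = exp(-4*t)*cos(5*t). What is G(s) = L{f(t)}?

G(s) = (s + 4)/((s + 4)^2 + 25)

L{cos(5t)} = s/(s^2 + 25).
By the first shifting theorem, multiplying by e^(-4t) replaces s with s + 4.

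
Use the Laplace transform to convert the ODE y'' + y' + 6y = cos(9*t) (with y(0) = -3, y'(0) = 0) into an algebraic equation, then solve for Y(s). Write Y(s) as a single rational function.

Y(s) = (-3*s^3 - 3*s^2 - 242*s - 243)/(s^4 + s^3 + 87*s^2 + 81*s + 486)

Apply the Laplace transform to the equation.
With L{y''} = s^2 Y - s·y(0) - y'(0) and L{y'} = sY - y(0), with y(0) = -3, y'(0) = 0: the LHS transforms to (s^2 + s + 6)Y - (-3*s - 3).
The right side is L{cos(9*t)} = s/(s^2 + 81).
So (s^2 + s + 6)Y = s/(s^2 + 81) + (-3*s - 3).
Isolate Y and clear denominators.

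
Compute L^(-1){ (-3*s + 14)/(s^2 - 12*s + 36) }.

Factor the denominator: s^2 - 12*s + 36 = (s - 6)^2.
Partial fraction decomposition gives [-3/(s - 6)] + [-4/(s - 6)^2].
Invert each term: -3/(s - 6) ↔ -3e^(6t); -4/(s - 6)^2 ↔ -4t·e^(6t).

-4*t*exp(6*t) - 3*exp(6*t)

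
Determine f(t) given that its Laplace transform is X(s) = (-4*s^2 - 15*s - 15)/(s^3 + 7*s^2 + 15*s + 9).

f(t) = 3*t*exp(-3*t) - exp(-t) - 3*exp(-3*t)

Factor the denominator: s^3 + 7*s^2 + 15*s + 9 = (s + 1)*(s + 3)^2.
Partial fraction decomposition gives [-3/(s + 3)] + [3/(s + 3)^2] + [-1/(s + 1)].
Invert each term: -3/(s + 3) ↔ -3e^(-3t); 3/(s + 3)^2 ↔ 3t·e^(-3t); -1/(s + 1) ↔ -e^(-t).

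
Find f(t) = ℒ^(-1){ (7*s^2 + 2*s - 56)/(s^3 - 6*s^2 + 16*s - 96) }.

f(t) = 4*exp(6*t) + 5*sin(4*t) + 3*cos(4*t)

Factor the denominator: s^3 - 6*s^2 + 16*s - 96 = (s - 6)*(s^2 + 16).
Partial fraction decomposition gives [4/(s - 6)] + [3*s/(s^2 + 16)] + [20/(s^2 + 16)].
Invert each term: 4/(s - 6) ↔ 4e^(6t); 3·s/(s^2 + 16) ↔ 3cos(4t); 5·4/(s^2 + 16) ↔ 5sin(4t).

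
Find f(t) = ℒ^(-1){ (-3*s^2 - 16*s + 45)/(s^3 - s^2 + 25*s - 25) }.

f(t) = exp(t) - 4*sin(5*t) - 4*cos(5*t)

Factor the denominator: s^3 - s^2 + 25*s - 25 = (s - 1)*(s^2 + 25).
Partial fraction decomposition gives [1/(s - 1)] + [-4*s/(s^2 + 25)] + [-20/(s^2 + 25)].
Invert each term: 1/(s - 1) ↔ e^(t); -4·s/(s^2 + 25) ↔ -4cos(5t); -4·5/(s^2 + 25) ↔ -4sin(5t).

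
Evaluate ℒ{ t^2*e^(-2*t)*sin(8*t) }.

L{sin(8t)} = 8/(s^2 + 64).
Multiplying by e^(-2t) shifts s → s + 2, so L{e^(-2*t)*sin(8*t)} = 8/((s + 2)^2 + 64).
Then apply L{t^2·g(t)} = (-1)^2 d^2/ds^2[G(s)] with G(s) = 8/((s + 2)^2 + 64):
differentiating 2 times and applying the sign gives 16*(3*s^2 + 12*s - 52)/(s^2 + 4*s + 68)^3.

16*(3*s^2 + 12*s - 52)/(s^2 + 4*s + 68)^3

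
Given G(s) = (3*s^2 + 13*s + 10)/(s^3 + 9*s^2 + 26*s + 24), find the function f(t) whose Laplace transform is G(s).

f(t) = -2*exp(-2*t) + 2*exp(-3*t) + 3*exp(-4*t)

Factor the denominator: s^3 + 9*s^2 + 26*s + 24 = (s + 2)*(s + 3)*(s + 4).
Partial fraction decomposition gives [-2/(s + 2)] + [2/(s + 3)] + [3/(s + 4)].
Invert each term: -2/(s + 2) ↔ -2e^(-2t); 2/(s + 3) ↔ 2e^(-3t); 3/(s + 4) ↔ 3e^(-4t).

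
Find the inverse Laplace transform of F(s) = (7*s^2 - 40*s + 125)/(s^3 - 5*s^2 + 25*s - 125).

2*exp(5*t) - 3*sin(5*t) + 5*cos(5*t)

Factor the denominator: s^3 - 5*s^2 + 25*s - 125 = (s - 5)*(s^2 + 25).
Partial fraction decomposition gives [2/(s - 5)] + [5*s/(s^2 + 25)] + [-15/(s^2 + 25)].
Invert each term: 2/(s - 5) ↔ 2e^(5t); 5·s/(s^2 + 25) ↔ 5cos(5t); -3·5/(s^2 + 25) ↔ -3sin(5t).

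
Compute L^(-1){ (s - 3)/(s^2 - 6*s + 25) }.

exp(3*t)*cos(4*t)

Rewrite the denominator: s^2 - 6*s + 25 = (s - 3)^2 + 16.
The form in (s - 3) signals a first-shifting-theorem factor e^(3t).
Since L{cos(4t)} = s/(s^2 + 16), the inverse is e^(3*t)*cos(4*t).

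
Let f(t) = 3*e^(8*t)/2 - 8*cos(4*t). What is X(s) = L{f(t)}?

X(s) = -8*s/(s^2 + 16) + 3/(2*(s - 8))

By linearity of the Laplace transform, transform each term separately.
(3/2)·[L{e^(8t)} = 1/(s - 8)]; (-8)·[L{cos(4t)} = s/(s^2 + 16)].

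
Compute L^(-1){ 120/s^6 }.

t^5

Since L{t^5} = 5!/s^6 = 120/s^6, the inverse is t^5.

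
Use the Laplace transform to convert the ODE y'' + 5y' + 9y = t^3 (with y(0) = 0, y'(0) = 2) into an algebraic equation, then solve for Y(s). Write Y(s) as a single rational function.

Y(s) = (2*s^4 + 6)/(s^6 + 5*s^5 + 9*s^4)

Take the Laplace transform of both sides.
Using L{y''} = s^2 Y - s·y(0) - y'(0) and L{y'} = sY - y(0), with y(0) = 0, y'(0) = 2, the left side becomes (s^2 + 5*s + 9)Y - (2).
The right side is L{t^3} = 6/s^4.
So (s^2 + 5*s + 9)Y = 6/s^4 + (2).
Isolate Y and clear denominators.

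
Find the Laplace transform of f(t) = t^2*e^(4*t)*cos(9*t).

2*(s - 4)*(s^2 - 8*s - 227)/(s^2 - 8*s + 97)^3

L{cos(9t)} = s/(s^2 + 81).
Multiplying by e^(4t) shifts s → s - 4, so L{e^(4*t)*cos(9*t)} = (s - 4)/((s - 4)^2 + 81).
Then apply L{t^2·g(t)} = (-1)^2 d^2/ds^2[G(s)] with G(s) = (s - 4)/((s - 4)^2 + 81):
differentiating 2 times and applying the sign gives 2*(s - 4)*(s^2 - 8*s - 227)/(s^2 - 8*s + 97)^3.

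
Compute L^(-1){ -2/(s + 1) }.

-2*exp(-t)

Since L{e^(-t)} = 1/(s + 1), the inverse is e^(-t), scaled by -2.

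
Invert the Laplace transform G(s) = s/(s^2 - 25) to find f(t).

f(t) = cosh(5*t)

Since L{cosh(5t)} = s/(s^2 - 25), the inverse is cosh(5*t).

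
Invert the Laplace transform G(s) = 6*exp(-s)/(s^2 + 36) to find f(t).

f(t) = Heaviside(t - 1)*(sin(6*t - 6))

The factor e^(-s) signals a time shift by c = 1 (second shifting theorem).
L{sin(6t)} = 6/(s^2 + 36), so L^-1{6/(s^2 + 36)} = sin(6*t).
Hence the inverse is u(t - 1) times that function evaluated at t - 1.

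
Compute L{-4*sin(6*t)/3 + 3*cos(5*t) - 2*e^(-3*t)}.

Apply the Laplace transform termwise.
(3)·[L{cos(5t)} = s/(s^2 + 25)]; (-2)·[L{e^(-3t)} = 1/(s + 3)]; (-4/3)·[L{sin(6t)} = 6/(s^2 + 36)].

3*s/(s^2 + 25) - 8/(s^2 + 36) - 2/(s + 3)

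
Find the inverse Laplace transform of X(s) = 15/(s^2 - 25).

Since L{sinh(5t)} = 5/(s^2 - 25), the inverse is sinh(5*t), scaled by 3.

3*sinh(5*t)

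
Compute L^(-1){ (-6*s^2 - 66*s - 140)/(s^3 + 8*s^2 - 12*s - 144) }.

-4*t*exp(-6*t) - 5*exp(4*t) - exp(-6*t)

Factor the denominator: s^3 + 8*s^2 - 12*s - 144 = (s - 4)*(s + 6)^2.
Partial fraction decomposition gives [-1/(s + 6)] + [-4/(s + 6)^2] + [-5/(s - 4)].
Invert each term: -1/(s + 6) ↔ -e^(-6t); -4/(s + 6)^2 ↔ -4t·e^(-6t); -5/(s - 4) ↔ -5e^(4t).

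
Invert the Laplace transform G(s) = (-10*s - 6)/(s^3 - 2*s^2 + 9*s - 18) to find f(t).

Factor the denominator: s^3 - 2*s^2 + 9*s - 18 = (s - 2)*(s^2 + 9).
Partial fraction decomposition gives [-2/(s - 2)] + [2*s/(s^2 + 9)] + [-6/(s^2 + 9)].
Invert each term: -2/(s - 2) ↔ -2e^(2t); 2·s/(s^2 + 9) ↔ 2cos(3t); -2·3/(s^2 + 9) ↔ -2sin(3t).

f(t) = -2*exp(2*t) - 2*sin(3*t) + 2*cos(3*t)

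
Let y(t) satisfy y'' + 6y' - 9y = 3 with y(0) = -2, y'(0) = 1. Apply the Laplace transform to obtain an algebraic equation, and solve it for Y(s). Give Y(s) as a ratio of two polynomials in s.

Y(s) = (-2*s^2 - 11*s + 3)/(s^3 + 6*s^2 - 9*s)

Apply the Laplace transform to the equation.
With L{y''} = s^2 Y - s·y(0) - y'(0) and L{y'} = sY - y(0), with y(0) = -2, y'(0) = 1: the LHS transforms to (s^2 + 6*s - 9)Y - (-2*s - 11).
The right side is L{3} = 3/s.
So (s^2 + 6*s - 9)Y = 3/s + (-2*s - 11).
Isolate Y and clear denominators.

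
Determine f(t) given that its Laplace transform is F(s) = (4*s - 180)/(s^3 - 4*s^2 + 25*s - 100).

Factor the denominator: s^3 - 4*s^2 + 25*s - 100 = (s - 4)*(s^2 + 25).
Partial fraction decomposition gives [-4/(s - 4)] + [4*s/(s^2 + 25)] + [20/(s^2 + 25)].
Invert each term: -4/(s - 4) ↔ -4e^(4t); 4·s/(s^2 + 25) ↔ 4cos(5t); 4·5/(s^2 + 25) ↔ 4sin(5t).

f(t) = -4*exp(4*t) + 4*sin(5*t) + 4*cos(5*t)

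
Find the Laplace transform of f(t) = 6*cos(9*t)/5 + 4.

By linearity of the Laplace transform, transform each term separately.
(6/5)·[L{cos(9t)} = s/(s^2 + 81)]; L{4} = 4/s.

6*s/(5*(s^2 + 81)) + 4/s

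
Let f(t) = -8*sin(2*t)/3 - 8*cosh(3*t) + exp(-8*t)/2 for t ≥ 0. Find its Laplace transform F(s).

The transform is linear, so treat each term independently.
(1/2)·[L{e^(-8t)} = 1/(s + 8)]; (-8)·[L{cosh(3t)} = s/(s^2 - 9)]; (-8/3)·[L{sin(2t)} = 2/(s^2 + 4)].

F(s) = -8*s/(s^2 - 9) - 16/(3*(s^2 + 4)) + 1/(2*(s + 8))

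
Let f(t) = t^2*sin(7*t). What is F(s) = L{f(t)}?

L{sin(7t)} = 7/(s^2 + 49).
Then apply L{t^2·g(t)} = (-1)^2 d^2/ds^2[G(s)] with G(s) = 7/(s^2 + 49):
differentiating 2 times and applying the sign gives 14*(3*s^2 - 49)/(s^2 + 49)^3.

F(s) = 14*(3*s^2 - 49)/(s^2 + 49)^3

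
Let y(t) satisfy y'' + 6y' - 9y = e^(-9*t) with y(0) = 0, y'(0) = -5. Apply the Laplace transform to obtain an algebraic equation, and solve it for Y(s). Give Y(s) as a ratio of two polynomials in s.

Y(s) = (-5*s - 44)/(s^3 + 15*s^2 + 45*s - 81)

Take the Laplace transform of both sides.
The derivative rules (L{y''} = s^2 Y - s·y(0) - y'(0) and L{y'} = sY - y(0), with y(0) = 0, y'(0) = -5) turn the left side into (s^2 + 6*s - 9)Y - (-5).
The right side is L{e^(-9*t)} = 1/(s + 9).
So (s^2 + 6*s - 9)Y = 1/(s + 9) + (-5).
Solve for Y(s) and write it as one ratio of polynomials.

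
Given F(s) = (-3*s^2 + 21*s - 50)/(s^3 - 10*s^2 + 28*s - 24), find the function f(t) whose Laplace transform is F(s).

Factor the denominator: s^3 - 10*s^2 + 28*s - 24 = (s - 6)*(s - 2)^2.
Partial fraction decomposition gives [-1/(s - 2)] + [5/(s - 2)^2] + [-2/(s - 6)].
Invert each term: -1/(s - 2) ↔ -e^(2t); 5/(s - 2)^2 ↔ 5t·e^(2t); -2/(s - 6) ↔ -2e^(6t).

f(t) = 5*t*exp(2*t) - 2*exp(6*t) - exp(2*t)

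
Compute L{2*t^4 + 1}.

The transform is linear, so treat each term independently.
L{1} = 1/s; (2)·[L{t^4} = 4!/s^5 = 24/s^5].

1/s + 48/s^5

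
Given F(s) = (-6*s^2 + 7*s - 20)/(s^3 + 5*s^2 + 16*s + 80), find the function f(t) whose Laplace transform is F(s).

Factor the denominator: s^3 + 5*s^2 + 16*s + 80 = (s + 5)*(s^2 + 16).
Partial fraction decomposition gives [-5/(s + 5)] + [-s/(s^2 + 16)] + [12/(s^2 + 16)].
Invert each term: -5/(s + 5) ↔ -5e^(-5t); -1·s/(s^2 + 16) ↔ -cos(4t); 3·4/(s^2 + 16) ↔ 3sin(4t).

f(t) = 3*sin(4*t) - cos(4*t) - 5*exp(-5*t)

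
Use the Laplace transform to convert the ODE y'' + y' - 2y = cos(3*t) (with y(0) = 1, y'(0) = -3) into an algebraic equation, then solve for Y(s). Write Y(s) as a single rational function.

Y(s) = (s^3 - 2*s^2 + 10*s - 18)/(s^4 + s^3 + 7*s^2 + 9*s - 18)

Take the Laplace transform of both sides.
With L{y''} = s^2 Y - s·y(0) - y'(0) and L{y'} = sY - y(0), with y(0) = 1, y'(0) = -3: the LHS transforms to (s^2 + s - 2)Y - (s - 2).
The right side is L{cos(3*t)} = s/(s^2 + 9).
So (s^2 + s - 2)Y = s/(s^2 + 9) + (s - 2).
Divide through and combine into a single rational function.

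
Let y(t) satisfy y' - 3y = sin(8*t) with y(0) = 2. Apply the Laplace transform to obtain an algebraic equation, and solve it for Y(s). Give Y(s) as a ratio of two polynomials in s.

Y(s) = (2*s^2 + 136)/(s^3 - 3*s^2 + 64*s - 192)

Transform both sides with L{·}.
With L{y'} = sY - y(0) = sY - 2: the LHS transforms to (s - 3)Y - (2).
The right side is L{sin(8*t)} = 8/(s^2 + 64).
So (s - 3)Y = 8/(s^2 + 64) + (2).
Isolate Y and clear denominators.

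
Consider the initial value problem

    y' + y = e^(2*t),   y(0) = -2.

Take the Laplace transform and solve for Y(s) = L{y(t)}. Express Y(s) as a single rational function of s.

Transform both sides with L{·}.
Using L{y'} = sY - y(0) = sY - (-2), the left side becomes (s + 1)Y - (-2).
The right side is L{e^(2*t)} = 1/(s - 2).
So (s + 1)Y = 1/(s - 2) + (-2).
Isolate Y and clear denominators.

Y(s) = (-2*s + 5)/(s^2 - s - 2)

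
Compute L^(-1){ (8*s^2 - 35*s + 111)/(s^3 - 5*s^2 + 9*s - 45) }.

Factor the denominator: s^3 - 5*s^2 + 9*s - 45 = (s - 5)*(s^2 + 9).
Partial fraction decomposition gives [4/(s - 5)] + [4*s/(s^2 + 9)] + [-15/(s^2 + 9)].
Invert each term: 4/(s - 5) ↔ 4e^(5t); 4·s/(s^2 + 9) ↔ 4cos(3t); -5·3/(s^2 + 9) ↔ -5sin(3t).

4*exp(5*t) - 5*sin(3*t) + 4*cos(3*t)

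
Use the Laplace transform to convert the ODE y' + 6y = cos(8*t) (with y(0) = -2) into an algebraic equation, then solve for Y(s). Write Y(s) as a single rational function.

Transform both sides with L{·}.
The derivative rules (L{y'} = sY - y(0) = sY - (-2)) turn the left side into (s + 6)Y - (-2).
The right side is L{cos(8*t)} = s/(s^2 + 64).
So (s + 6)Y = s/(s^2 + 64) + (-2).
Solve for Y(s) and write it as one ratio of polynomials.

Y(s) = (-2*s^2 + s - 128)/(s^3 + 6*s^2 + 64*s + 384)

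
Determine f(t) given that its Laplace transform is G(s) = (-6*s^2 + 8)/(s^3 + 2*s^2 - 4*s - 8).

f(t) = 4*t*exp(-2*t) - exp(2*t) - 5*exp(-2*t)

Factor the denominator: s^3 + 2*s^2 - 4*s - 8 = (s - 2)*(s + 2)^2.
Partial fraction decomposition gives [-5/(s + 2)] + [4/(s + 2)^2] + [-1/(s - 2)].
Invert each term: -5/(s + 2) ↔ -5e^(-2t); 4/(s + 2)^2 ↔ 4t·e^(-2t); -1/(s - 2) ↔ -e^(2t).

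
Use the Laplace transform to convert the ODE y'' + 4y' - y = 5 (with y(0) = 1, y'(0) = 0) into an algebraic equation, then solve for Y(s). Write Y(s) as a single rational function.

Y(s) = (s^2 + 4*s + 5)/(s^3 + 4*s^2 - s)

Laplace-transform each side.
Using L{y''} = s^2 Y - s·y(0) - y'(0) and L{y'} = sY - y(0), with y(0) = 1, y'(0) = 0, the left side becomes (s^2 + 4*s - 1)Y - (s + 4).
The right side is L{5} = 5/s.
So (s^2 + 4*s - 1)Y = 5/s + (s + 4).
Solve for Y(s) and write it as one ratio of polynomials.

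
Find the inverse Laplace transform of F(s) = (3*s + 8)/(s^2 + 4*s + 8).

Complete the square in the denominator: s^2 + 4*s + 8 = (s + 2)^2 + 2^2.
Split the numerator to match: 3*s + 8 = 3·(s + 2) + 1·2.
Invert each term: 3·(s + 2)/((s + 2)^2 + 4) ↔ 3e^(-2t)cos(2t); 1·2/((s + 2)^2 + 4) ↔ e^(-2t)sin(2t).

exp(-2*t)*sin(2*t) + 3*exp(-2*t)*cos(2*t)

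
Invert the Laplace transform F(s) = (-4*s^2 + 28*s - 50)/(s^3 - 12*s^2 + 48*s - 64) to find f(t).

Factor the denominator: s^3 - 12*s^2 + 48*s - 64 = (s - 4)^3.
Partial fraction decomposition gives [-4/(s - 4)] + [-4/(s - 4)^2] + [-2/(s - 4)^3].
Invert each term: -4/(s - 4) ↔ -4e^(4t); -4/(s - 4)^2 ↔ -4t·e^(4t); -2/(s - 4)^3 ↔ (-1)t^2·e^(4t).

f(t) = -t^2*exp(4*t) - 4*t*exp(4*t) - 4*exp(4*t)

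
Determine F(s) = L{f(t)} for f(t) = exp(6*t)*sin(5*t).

F(s) = 5/((s - 6)^2 + 25)

L{sin(5t)} = 5/(s^2 + 25).
By the first shifting theorem, multiplying by e^(6t) replaces s with s - 6.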